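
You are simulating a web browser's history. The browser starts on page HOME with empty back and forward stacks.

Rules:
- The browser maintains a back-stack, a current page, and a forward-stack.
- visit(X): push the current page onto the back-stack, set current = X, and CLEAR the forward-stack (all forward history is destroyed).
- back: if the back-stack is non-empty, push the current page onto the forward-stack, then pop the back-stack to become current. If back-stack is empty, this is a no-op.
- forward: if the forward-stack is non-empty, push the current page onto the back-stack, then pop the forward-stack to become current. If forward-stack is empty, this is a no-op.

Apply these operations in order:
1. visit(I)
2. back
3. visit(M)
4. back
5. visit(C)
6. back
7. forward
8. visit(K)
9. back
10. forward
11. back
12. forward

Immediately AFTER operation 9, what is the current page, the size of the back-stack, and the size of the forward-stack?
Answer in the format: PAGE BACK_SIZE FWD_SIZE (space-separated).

After 1 (visit(I)): cur=I back=1 fwd=0
After 2 (back): cur=HOME back=0 fwd=1
After 3 (visit(M)): cur=M back=1 fwd=0
After 4 (back): cur=HOME back=0 fwd=1
After 5 (visit(C)): cur=C back=1 fwd=0
After 6 (back): cur=HOME back=0 fwd=1
After 7 (forward): cur=C back=1 fwd=0
After 8 (visit(K)): cur=K back=2 fwd=0
After 9 (back): cur=C back=1 fwd=1

C 1 1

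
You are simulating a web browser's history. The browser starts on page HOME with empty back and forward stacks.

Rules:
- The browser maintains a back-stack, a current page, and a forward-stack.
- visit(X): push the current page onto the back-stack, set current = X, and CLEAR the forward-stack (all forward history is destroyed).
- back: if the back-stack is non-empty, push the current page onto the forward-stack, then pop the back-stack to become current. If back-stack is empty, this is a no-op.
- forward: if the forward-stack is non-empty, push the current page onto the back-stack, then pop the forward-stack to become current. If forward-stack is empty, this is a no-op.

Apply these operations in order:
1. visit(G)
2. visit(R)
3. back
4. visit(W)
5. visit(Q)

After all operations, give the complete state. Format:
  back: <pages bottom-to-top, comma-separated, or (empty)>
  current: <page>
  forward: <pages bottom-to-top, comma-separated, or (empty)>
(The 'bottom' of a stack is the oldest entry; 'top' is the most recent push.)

Answer: back: HOME,G,W
current: Q
forward: (empty)

Derivation:
After 1 (visit(G)): cur=G back=1 fwd=0
After 2 (visit(R)): cur=R back=2 fwd=0
After 3 (back): cur=G back=1 fwd=1
After 4 (visit(W)): cur=W back=2 fwd=0
After 5 (visit(Q)): cur=Q back=3 fwd=0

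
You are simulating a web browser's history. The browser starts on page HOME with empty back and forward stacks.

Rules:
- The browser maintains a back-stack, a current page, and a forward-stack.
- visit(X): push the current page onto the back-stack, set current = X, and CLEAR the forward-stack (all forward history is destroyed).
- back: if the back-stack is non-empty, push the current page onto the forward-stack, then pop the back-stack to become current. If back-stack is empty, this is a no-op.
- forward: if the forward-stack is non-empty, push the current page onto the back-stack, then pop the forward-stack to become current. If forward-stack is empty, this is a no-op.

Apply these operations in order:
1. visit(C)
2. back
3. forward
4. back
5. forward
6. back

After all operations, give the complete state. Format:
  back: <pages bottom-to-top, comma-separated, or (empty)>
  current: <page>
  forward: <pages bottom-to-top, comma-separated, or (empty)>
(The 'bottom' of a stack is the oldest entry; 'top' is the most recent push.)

Answer: back: (empty)
current: HOME
forward: C

Derivation:
After 1 (visit(C)): cur=C back=1 fwd=0
After 2 (back): cur=HOME back=0 fwd=1
After 3 (forward): cur=C back=1 fwd=0
After 4 (back): cur=HOME back=0 fwd=1
After 5 (forward): cur=C back=1 fwd=0
After 6 (back): cur=HOME back=0 fwd=1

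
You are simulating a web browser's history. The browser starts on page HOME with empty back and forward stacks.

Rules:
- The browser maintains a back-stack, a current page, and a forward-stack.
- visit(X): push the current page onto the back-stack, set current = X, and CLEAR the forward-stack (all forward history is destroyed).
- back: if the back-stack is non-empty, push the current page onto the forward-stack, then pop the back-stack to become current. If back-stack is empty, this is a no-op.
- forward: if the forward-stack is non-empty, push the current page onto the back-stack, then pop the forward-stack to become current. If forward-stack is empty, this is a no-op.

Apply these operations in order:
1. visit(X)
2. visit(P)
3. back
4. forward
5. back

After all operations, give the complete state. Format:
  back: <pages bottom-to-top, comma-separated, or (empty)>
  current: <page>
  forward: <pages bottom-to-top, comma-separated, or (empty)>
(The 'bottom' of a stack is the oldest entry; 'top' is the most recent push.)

After 1 (visit(X)): cur=X back=1 fwd=0
After 2 (visit(P)): cur=P back=2 fwd=0
After 3 (back): cur=X back=1 fwd=1
After 4 (forward): cur=P back=2 fwd=0
After 5 (back): cur=X back=1 fwd=1

Answer: back: HOME
current: X
forward: P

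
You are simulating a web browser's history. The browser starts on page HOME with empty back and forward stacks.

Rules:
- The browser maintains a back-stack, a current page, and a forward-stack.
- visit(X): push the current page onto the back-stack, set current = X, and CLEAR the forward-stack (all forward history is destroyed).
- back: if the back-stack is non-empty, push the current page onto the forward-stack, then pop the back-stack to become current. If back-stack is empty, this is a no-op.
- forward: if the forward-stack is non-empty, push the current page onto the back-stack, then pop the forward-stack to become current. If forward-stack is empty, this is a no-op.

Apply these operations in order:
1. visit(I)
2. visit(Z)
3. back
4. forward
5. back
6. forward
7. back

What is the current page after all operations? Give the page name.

Answer: I

Derivation:
After 1 (visit(I)): cur=I back=1 fwd=0
After 2 (visit(Z)): cur=Z back=2 fwd=0
After 3 (back): cur=I back=1 fwd=1
After 4 (forward): cur=Z back=2 fwd=0
After 5 (back): cur=I back=1 fwd=1
After 6 (forward): cur=Z back=2 fwd=0
After 7 (back): cur=I back=1 fwd=1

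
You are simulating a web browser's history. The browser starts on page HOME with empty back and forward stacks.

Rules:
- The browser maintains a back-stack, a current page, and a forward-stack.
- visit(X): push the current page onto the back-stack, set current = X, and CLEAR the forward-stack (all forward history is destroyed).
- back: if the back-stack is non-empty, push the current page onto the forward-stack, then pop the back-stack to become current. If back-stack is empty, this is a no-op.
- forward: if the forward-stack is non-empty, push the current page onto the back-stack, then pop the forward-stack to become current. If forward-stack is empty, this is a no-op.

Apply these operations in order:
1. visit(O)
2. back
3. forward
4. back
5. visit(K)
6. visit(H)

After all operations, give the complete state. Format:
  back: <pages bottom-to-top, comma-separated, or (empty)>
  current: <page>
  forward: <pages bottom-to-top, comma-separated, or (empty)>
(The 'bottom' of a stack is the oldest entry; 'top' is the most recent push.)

Answer: back: HOME,K
current: H
forward: (empty)

Derivation:
After 1 (visit(O)): cur=O back=1 fwd=0
After 2 (back): cur=HOME back=0 fwd=1
After 3 (forward): cur=O back=1 fwd=0
After 4 (back): cur=HOME back=0 fwd=1
After 5 (visit(K)): cur=K back=1 fwd=0
After 6 (visit(H)): cur=H back=2 fwd=0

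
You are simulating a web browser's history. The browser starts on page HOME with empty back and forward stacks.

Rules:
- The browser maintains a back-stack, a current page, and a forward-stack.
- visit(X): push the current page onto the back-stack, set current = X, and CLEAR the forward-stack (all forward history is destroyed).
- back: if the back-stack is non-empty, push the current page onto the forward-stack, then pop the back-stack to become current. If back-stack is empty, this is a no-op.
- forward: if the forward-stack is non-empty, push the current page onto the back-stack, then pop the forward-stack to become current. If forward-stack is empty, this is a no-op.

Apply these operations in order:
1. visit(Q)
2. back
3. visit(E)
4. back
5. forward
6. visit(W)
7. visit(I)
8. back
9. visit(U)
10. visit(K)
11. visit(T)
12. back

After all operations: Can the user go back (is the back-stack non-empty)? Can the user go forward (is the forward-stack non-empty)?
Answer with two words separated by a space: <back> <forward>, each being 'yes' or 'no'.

Answer: yes yes

Derivation:
After 1 (visit(Q)): cur=Q back=1 fwd=0
After 2 (back): cur=HOME back=0 fwd=1
After 3 (visit(E)): cur=E back=1 fwd=0
After 4 (back): cur=HOME back=0 fwd=1
After 5 (forward): cur=E back=1 fwd=0
After 6 (visit(W)): cur=W back=2 fwd=0
After 7 (visit(I)): cur=I back=3 fwd=0
After 8 (back): cur=W back=2 fwd=1
After 9 (visit(U)): cur=U back=3 fwd=0
After 10 (visit(K)): cur=K back=4 fwd=0
After 11 (visit(T)): cur=T back=5 fwd=0
After 12 (back): cur=K back=4 fwd=1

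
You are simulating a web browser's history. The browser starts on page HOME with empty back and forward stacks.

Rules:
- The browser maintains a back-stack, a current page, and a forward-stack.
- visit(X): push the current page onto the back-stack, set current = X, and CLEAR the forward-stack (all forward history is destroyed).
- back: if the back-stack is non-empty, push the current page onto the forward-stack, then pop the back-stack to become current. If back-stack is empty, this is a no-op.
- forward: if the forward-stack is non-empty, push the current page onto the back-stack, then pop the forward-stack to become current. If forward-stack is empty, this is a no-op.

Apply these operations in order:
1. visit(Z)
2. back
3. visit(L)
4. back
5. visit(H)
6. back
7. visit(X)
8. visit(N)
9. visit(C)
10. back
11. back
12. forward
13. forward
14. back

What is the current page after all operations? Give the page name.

After 1 (visit(Z)): cur=Z back=1 fwd=0
After 2 (back): cur=HOME back=0 fwd=1
After 3 (visit(L)): cur=L back=1 fwd=0
After 4 (back): cur=HOME back=0 fwd=1
After 5 (visit(H)): cur=H back=1 fwd=0
After 6 (back): cur=HOME back=0 fwd=1
After 7 (visit(X)): cur=X back=1 fwd=0
After 8 (visit(N)): cur=N back=2 fwd=0
After 9 (visit(C)): cur=C back=3 fwd=0
After 10 (back): cur=N back=2 fwd=1
After 11 (back): cur=X back=1 fwd=2
After 12 (forward): cur=N back=2 fwd=1
After 13 (forward): cur=C back=3 fwd=0
After 14 (back): cur=N back=2 fwd=1

Answer: N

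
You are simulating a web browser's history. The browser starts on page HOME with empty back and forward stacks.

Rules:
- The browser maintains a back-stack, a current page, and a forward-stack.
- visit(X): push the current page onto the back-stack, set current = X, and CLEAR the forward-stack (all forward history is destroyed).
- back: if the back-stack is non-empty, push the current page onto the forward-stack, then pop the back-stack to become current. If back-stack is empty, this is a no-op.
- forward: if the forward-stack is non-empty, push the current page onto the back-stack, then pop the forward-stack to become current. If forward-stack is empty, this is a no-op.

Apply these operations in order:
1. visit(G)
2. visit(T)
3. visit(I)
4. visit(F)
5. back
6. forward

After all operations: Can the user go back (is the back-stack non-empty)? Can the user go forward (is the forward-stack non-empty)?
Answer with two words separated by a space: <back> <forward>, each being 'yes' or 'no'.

Answer: yes no

Derivation:
After 1 (visit(G)): cur=G back=1 fwd=0
After 2 (visit(T)): cur=T back=2 fwd=0
After 3 (visit(I)): cur=I back=3 fwd=0
After 4 (visit(F)): cur=F back=4 fwd=0
After 5 (back): cur=I back=3 fwd=1
After 6 (forward): cur=F back=4 fwd=0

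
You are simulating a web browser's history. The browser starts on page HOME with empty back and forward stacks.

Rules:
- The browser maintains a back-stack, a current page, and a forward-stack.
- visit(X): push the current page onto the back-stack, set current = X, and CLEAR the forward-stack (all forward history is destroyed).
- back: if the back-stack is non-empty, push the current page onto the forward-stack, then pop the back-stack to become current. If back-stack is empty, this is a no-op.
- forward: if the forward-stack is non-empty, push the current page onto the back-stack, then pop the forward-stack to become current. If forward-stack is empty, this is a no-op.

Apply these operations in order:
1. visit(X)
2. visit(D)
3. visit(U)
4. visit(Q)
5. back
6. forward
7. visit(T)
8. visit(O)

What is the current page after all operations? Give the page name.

Answer: O

Derivation:
After 1 (visit(X)): cur=X back=1 fwd=0
After 2 (visit(D)): cur=D back=2 fwd=0
After 3 (visit(U)): cur=U back=3 fwd=0
After 4 (visit(Q)): cur=Q back=4 fwd=0
After 5 (back): cur=U back=3 fwd=1
After 6 (forward): cur=Q back=4 fwd=0
After 7 (visit(T)): cur=T back=5 fwd=0
After 8 (visit(O)): cur=O back=6 fwd=0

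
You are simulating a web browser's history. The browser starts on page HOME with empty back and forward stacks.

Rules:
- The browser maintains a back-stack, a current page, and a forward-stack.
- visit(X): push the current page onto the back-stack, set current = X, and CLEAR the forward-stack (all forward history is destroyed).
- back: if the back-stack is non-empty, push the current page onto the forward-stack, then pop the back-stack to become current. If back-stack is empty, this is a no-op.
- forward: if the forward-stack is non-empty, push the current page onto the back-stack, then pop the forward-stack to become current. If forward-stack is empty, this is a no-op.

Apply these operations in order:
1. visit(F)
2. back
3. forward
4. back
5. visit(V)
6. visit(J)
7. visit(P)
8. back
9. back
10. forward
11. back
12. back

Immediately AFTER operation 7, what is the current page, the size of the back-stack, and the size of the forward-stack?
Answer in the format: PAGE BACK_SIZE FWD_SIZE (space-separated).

After 1 (visit(F)): cur=F back=1 fwd=0
After 2 (back): cur=HOME back=0 fwd=1
After 3 (forward): cur=F back=1 fwd=0
After 4 (back): cur=HOME back=0 fwd=1
After 5 (visit(V)): cur=V back=1 fwd=0
After 6 (visit(J)): cur=J back=2 fwd=0
After 7 (visit(P)): cur=P back=3 fwd=0

P 3 0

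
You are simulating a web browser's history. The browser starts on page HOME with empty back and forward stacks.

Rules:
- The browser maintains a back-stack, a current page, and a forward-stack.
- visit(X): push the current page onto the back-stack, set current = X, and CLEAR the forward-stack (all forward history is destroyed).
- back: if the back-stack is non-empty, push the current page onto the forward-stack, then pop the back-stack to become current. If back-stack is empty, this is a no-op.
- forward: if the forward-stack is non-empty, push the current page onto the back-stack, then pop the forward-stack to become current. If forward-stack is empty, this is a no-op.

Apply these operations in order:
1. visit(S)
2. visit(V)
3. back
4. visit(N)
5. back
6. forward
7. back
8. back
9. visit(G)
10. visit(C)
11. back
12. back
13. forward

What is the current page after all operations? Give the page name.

After 1 (visit(S)): cur=S back=1 fwd=0
After 2 (visit(V)): cur=V back=2 fwd=0
After 3 (back): cur=S back=1 fwd=1
After 4 (visit(N)): cur=N back=2 fwd=0
After 5 (back): cur=S back=1 fwd=1
After 6 (forward): cur=N back=2 fwd=0
After 7 (back): cur=S back=1 fwd=1
After 8 (back): cur=HOME back=0 fwd=2
After 9 (visit(G)): cur=G back=1 fwd=0
After 10 (visit(C)): cur=C back=2 fwd=0
After 11 (back): cur=G back=1 fwd=1
After 12 (back): cur=HOME back=0 fwd=2
After 13 (forward): cur=G back=1 fwd=1

Answer: G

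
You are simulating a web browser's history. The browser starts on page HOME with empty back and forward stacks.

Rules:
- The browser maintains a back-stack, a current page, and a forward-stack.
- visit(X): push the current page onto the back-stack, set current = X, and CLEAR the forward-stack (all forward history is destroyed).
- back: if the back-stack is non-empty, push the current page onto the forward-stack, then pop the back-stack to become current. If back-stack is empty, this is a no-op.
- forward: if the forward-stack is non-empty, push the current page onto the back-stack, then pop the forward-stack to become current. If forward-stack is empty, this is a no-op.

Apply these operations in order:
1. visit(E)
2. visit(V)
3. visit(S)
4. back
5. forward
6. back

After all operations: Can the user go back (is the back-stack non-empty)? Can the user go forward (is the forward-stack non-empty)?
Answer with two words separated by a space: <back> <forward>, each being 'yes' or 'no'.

After 1 (visit(E)): cur=E back=1 fwd=0
After 2 (visit(V)): cur=V back=2 fwd=0
After 3 (visit(S)): cur=S back=3 fwd=0
After 4 (back): cur=V back=2 fwd=1
After 5 (forward): cur=S back=3 fwd=0
After 6 (back): cur=V back=2 fwd=1

Answer: yes yes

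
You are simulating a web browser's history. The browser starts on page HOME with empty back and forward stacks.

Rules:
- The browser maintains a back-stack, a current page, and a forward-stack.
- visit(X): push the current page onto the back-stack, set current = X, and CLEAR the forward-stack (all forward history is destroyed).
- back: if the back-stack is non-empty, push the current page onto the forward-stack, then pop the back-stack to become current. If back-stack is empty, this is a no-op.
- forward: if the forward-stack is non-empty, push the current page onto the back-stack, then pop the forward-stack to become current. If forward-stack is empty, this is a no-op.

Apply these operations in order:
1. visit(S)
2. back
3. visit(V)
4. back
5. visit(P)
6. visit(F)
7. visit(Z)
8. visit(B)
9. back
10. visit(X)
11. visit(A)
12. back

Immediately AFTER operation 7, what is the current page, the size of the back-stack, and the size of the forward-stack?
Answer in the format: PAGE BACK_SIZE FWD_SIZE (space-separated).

After 1 (visit(S)): cur=S back=1 fwd=0
After 2 (back): cur=HOME back=0 fwd=1
After 3 (visit(V)): cur=V back=1 fwd=0
After 4 (back): cur=HOME back=0 fwd=1
After 5 (visit(P)): cur=P back=1 fwd=0
After 6 (visit(F)): cur=F back=2 fwd=0
After 7 (visit(Z)): cur=Z back=3 fwd=0

Z 3 0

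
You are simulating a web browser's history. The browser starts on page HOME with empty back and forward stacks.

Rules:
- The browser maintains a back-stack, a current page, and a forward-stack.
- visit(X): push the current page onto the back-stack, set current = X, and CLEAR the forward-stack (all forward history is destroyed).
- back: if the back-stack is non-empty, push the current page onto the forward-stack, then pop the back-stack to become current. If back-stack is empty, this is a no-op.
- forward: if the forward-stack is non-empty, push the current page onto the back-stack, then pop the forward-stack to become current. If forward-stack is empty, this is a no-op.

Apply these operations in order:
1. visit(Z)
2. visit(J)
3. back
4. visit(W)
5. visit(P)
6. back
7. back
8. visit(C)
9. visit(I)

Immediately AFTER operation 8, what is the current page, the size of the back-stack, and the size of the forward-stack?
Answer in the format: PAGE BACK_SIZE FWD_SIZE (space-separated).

After 1 (visit(Z)): cur=Z back=1 fwd=0
After 2 (visit(J)): cur=J back=2 fwd=0
After 3 (back): cur=Z back=1 fwd=1
After 4 (visit(W)): cur=W back=2 fwd=0
After 5 (visit(P)): cur=P back=3 fwd=0
After 6 (back): cur=W back=2 fwd=1
After 7 (back): cur=Z back=1 fwd=2
After 8 (visit(C)): cur=C back=2 fwd=0

C 2 0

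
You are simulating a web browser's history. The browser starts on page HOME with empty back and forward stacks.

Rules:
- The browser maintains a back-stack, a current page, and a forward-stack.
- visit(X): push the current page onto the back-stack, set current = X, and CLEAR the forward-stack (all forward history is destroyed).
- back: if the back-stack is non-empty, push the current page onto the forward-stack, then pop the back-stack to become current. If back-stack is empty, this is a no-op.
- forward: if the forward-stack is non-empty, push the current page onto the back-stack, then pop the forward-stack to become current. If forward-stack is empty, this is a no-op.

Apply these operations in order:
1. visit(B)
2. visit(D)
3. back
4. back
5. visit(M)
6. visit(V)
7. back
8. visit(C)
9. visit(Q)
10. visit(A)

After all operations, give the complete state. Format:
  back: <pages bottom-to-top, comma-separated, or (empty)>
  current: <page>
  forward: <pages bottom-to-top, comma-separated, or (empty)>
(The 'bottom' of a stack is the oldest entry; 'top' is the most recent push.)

After 1 (visit(B)): cur=B back=1 fwd=0
After 2 (visit(D)): cur=D back=2 fwd=0
After 3 (back): cur=B back=1 fwd=1
After 4 (back): cur=HOME back=0 fwd=2
After 5 (visit(M)): cur=M back=1 fwd=0
After 6 (visit(V)): cur=V back=2 fwd=0
After 7 (back): cur=M back=1 fwd=1
After 8 (visit(C)): cur=C back=2 fwd=0
After 9 (visit(Q)): cur=Q back=3 fwd=0
After 10 (visit(A)): cur=A back=4 fwd=0

Answer: back: HOME,M,C,Q
current: A
forward: (empty)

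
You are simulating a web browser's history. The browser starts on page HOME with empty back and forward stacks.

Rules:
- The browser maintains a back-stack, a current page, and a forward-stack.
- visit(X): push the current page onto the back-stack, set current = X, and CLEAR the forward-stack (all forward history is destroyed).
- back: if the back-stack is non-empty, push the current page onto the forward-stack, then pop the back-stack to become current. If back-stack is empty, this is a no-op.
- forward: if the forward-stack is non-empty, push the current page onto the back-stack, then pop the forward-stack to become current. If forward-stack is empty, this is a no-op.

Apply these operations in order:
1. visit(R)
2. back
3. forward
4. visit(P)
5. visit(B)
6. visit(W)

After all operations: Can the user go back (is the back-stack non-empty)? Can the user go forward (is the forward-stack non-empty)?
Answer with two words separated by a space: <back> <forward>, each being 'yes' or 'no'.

Answer: yes no

Derivation:
After 1 (visit(R)): cur=R back=1 fwd=0
After 2 (back): cur=HOME back=0 fwd=1
After 3 (forward): cur=R back=1 fwd=0
After 4 (visit(P)): cur=P back=2 fwd=0
After 5 (visit(B)): cur=B back=3 fwd=0
After 6 (visit(W)): cur=W back=4 fwd=0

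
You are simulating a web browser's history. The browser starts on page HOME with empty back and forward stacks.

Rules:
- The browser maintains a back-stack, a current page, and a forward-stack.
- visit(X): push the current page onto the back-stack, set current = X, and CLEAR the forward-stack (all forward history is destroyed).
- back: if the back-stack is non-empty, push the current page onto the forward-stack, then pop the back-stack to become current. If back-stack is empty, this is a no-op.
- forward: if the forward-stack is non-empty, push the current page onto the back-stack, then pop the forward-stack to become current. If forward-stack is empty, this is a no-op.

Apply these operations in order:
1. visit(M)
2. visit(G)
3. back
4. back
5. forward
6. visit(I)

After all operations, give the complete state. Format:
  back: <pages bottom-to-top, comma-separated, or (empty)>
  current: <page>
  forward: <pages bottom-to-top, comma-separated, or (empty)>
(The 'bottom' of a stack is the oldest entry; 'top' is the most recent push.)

Answer: back: HOME,M
current: I
forward: (empty)

Derivation:
After 1 (visit(M)): cur=M back=1 fwd=0
After 2 (visit(G)): cur=G back=2 fwd=0
After 3 (back): cur=M back=1 fwd=1
After 4 (back): cur=HOME back=0 fwd=2
After 5 (forward): cur=M back=1 fwd=1
After 6 (visit(I)): cur=I back=2 fwd=0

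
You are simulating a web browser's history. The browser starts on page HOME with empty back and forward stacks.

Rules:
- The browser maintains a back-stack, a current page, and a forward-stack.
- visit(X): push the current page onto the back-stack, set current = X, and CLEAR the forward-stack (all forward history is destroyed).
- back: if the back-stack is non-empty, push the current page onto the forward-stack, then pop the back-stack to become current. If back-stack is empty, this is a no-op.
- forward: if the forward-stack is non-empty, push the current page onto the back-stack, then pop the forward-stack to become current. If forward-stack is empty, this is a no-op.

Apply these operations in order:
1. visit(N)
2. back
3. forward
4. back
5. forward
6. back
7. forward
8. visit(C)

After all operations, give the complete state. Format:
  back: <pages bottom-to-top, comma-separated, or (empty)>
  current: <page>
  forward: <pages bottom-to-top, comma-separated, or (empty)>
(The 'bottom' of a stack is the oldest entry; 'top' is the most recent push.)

After 1 (visit(N)): cur=N back=1 fwd=0
After 2 (back): cur=HOME back=0 fwd=1
After 3 (forward): cur=N back=1 fwd=0
After 4 (back): cur=HOME back=0 fwd=1
After 5 (forward): cur=N back=1 fwd=0
After 6 (back): cur=HOME back=0 fwd=1
After 7 (forward): cur=N back=1 fwd=0
After 8 (visit(C)): cur=C back=2 fwd=0

Answer: back: HOME,N
current: C
forward: (empty)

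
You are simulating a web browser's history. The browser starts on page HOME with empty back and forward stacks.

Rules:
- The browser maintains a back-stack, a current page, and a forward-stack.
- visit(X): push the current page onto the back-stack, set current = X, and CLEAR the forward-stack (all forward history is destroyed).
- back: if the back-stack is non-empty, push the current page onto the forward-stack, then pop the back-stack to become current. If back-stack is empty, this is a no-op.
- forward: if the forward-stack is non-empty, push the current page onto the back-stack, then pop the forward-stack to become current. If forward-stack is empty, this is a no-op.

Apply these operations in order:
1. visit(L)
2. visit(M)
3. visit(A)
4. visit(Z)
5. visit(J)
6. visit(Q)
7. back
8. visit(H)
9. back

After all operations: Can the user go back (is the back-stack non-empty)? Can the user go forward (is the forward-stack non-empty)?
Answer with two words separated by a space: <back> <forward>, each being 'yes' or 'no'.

Answer: yes yes

Derivation:
After 1 (visit(L)): cur=L back=1 fwd=0
After 2 (visit(M)): cur=M back=2 fwd=0
After 3 (visit(A)): cur=A back=3 fwd=0
After 4 (visit(Z)): cur=Z back=4 fwd=0
After 5 (visit(J)): cur=J back=5 fwd=0
After 6 (visit(Q)): cur=Q back=6 fwd=0
After 7 (back): cur=J back=5 fwd=1
After 8 (visit(H)): cur=H back=6 fwd=0
After 9 (back): cur=J back=5 fwd=1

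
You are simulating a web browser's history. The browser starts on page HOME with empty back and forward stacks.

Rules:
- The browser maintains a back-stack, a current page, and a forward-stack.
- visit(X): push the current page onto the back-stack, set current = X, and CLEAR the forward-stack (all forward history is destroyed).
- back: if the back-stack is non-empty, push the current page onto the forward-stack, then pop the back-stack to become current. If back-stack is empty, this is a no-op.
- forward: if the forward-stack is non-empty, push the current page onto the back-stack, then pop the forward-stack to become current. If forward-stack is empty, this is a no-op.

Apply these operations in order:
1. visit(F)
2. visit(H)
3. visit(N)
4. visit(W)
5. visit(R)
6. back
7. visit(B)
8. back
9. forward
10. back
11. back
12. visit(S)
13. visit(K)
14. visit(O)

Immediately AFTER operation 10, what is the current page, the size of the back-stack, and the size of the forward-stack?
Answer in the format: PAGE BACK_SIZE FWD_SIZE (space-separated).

After 1 (visit(F)): cur=F back=1 fwd=0
After 2 (visit(H)): cur=H back=2 fwd=0
After 3 (visit(N)): cur=N back=3 fwd=0
After 4 (visit(W)): cur=W back=4 fwd=0
After 5 (visit(R)): cur=R back=5 fwd=0
After 6 (back): cur=W back=4 fwd=1
After 7 (visit(B)): cur=B back=5 fwd=0
After 8 (back): cur=W back=4 fwd=1
After 9 (forward): cur=B back=5 fwd=0
After 10 (back): cur=W back=4 fwd=1

W 4 1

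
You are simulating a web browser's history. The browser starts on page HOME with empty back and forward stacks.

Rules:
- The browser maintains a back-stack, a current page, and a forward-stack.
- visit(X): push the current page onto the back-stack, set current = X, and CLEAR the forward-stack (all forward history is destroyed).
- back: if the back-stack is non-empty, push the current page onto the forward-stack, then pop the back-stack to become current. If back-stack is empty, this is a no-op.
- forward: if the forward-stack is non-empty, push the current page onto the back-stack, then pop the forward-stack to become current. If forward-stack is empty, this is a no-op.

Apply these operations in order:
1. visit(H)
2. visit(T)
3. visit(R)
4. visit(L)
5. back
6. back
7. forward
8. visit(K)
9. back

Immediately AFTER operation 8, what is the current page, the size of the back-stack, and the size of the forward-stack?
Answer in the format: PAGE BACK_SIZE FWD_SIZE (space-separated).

After 1 (visit(H)): cur=H back=1 fwd=0
After 2 (visit(T)): cur=T back=2 fwd=0
After 3 (visit(R)): cur=R back=3 fwd=0
After 4 (visit(L)): cur=L back=4 fwd=0
After 5 (back): cur=R back=3 fwd=1
After 6 (back): cur=T back=2 fwd=2
After 7 (forward): cur=R back=3 fwd=1
After 8 (visit(K)): cur=K back=4 fwd=0

K 4 0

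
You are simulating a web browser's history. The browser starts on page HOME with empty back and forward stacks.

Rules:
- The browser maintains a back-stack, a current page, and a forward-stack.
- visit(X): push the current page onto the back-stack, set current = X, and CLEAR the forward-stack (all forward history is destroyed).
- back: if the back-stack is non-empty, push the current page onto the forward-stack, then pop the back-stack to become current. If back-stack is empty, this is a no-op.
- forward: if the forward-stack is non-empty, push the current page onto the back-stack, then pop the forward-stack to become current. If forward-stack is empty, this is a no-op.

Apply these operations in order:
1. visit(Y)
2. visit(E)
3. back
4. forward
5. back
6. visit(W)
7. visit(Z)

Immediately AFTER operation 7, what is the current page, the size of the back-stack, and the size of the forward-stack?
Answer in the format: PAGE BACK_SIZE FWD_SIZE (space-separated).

After 1 (visit(Y)): cur=Y back=1 fwd=0
After 2 (visit(E)): cur=E back=2 fwd=0
After 3 (back): cur=Y back=1 fwd=1
After 4 (forward): cur=E back=2 fwd=0
After 5 (back): cur=Y back=1 fwd=1
After 6 (visit(W)): cur=W back=2 fwd=0
After 7 (visit(Z)): cur=Z back=3 fwd=0

Z 3 0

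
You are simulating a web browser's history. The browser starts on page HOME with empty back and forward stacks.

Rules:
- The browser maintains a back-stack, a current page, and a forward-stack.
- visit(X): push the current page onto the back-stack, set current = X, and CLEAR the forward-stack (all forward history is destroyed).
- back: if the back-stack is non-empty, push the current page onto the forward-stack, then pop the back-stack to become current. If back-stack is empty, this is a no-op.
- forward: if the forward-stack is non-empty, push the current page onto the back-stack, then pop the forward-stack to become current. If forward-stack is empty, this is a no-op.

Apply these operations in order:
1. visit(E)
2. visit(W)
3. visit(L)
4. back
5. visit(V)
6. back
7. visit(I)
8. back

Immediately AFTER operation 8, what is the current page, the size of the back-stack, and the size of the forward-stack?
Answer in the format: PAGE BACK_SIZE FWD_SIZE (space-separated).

After 1 (visit(E)): cur=E back=1 fwd=0
After 2 (visit(W)): cur=W back=2 fwd=0
After 3 (visit(L)): cur=L back=3 fwd=0
After 4 (back): cur=W back=2 fwd=1
After 5 (visit(V)): cur=V back=3 fwd=0
After 6 (back): cur=W back=2 fwd=1
After 7 (visit(I)): cur=I back=3 fwd=0
After 8 (back): cur=W back=2 fwd=1

W 2 1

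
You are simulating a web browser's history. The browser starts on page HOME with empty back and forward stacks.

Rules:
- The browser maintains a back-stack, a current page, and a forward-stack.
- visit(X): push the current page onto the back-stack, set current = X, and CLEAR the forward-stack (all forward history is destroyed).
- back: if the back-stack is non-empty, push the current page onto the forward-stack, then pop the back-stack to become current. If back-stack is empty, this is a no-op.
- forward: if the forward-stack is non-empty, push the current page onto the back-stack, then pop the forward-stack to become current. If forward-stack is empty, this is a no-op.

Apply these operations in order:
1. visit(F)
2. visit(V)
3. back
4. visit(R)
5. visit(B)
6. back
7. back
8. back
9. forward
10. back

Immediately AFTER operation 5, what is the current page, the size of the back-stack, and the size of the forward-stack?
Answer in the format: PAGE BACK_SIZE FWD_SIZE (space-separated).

After 1 (visit(F)): cur=F back=1 fwd=0
After 2 (visit(V)): cur=V back=2 fwd=0
After 3 (back): cur=F back=1 fwd=1
After 4 (visit(R)): cur=R back=2 fwd=0
After 5 (visit(B)): cur=B back=3 fwd=0

B 3 0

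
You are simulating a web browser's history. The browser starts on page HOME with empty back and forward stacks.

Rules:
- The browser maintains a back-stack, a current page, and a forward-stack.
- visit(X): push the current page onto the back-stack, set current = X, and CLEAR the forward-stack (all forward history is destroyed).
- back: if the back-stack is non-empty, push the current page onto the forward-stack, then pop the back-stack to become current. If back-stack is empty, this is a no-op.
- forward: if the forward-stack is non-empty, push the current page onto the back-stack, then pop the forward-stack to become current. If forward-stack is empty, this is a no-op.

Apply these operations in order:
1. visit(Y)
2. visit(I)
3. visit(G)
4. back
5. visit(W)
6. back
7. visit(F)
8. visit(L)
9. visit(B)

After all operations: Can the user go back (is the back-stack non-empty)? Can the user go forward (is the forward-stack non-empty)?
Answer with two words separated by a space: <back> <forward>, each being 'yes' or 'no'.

Answer: yes no

Derivation:
After 1 (visit(Y)): cur=Y back=1 fwd=0
After 2 (visit(I)): cur=I back=2 fwd=0
After 3 (visit(G)): cur=G back=3 fwd=0
After 4 (back): cur=I back=2 fwd=1
After 5 (visit(W)): cur=W back=3 fwd=0
After 6 (back): cur=I back=2 fwd=1
After 7 (visit(F)): cur=F back=3 fwd=0
After 8 (visit(L)): cur=L back=4 fwd=0
After 9 (visit(B)): cur=B back=5 fwd=0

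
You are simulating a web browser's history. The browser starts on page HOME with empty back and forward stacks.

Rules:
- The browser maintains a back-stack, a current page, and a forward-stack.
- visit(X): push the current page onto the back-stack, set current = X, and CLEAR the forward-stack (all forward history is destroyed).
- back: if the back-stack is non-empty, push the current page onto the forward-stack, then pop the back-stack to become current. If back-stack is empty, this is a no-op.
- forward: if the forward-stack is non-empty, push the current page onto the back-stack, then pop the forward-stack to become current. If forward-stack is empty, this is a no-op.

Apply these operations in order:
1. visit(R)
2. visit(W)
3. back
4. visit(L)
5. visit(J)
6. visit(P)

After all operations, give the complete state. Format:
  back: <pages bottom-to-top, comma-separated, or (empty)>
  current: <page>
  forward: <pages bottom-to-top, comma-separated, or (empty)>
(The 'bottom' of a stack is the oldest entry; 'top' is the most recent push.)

After 1 (visit(R)): cur=R back=1 fwd=0
After 2 (visit(W)): cur=W back=2 fwd=0
After 3 (back): cur=R back=1 fwd=1
After 4 (visit(L)): cur=L back=2 fwd=0
After 5 (visit(J)): cur=J back=3 fwd=0
After 6 (visit(P)): cur=P back=4 fwd=0

Answer: back: HOME,R,L,J
current: P
forward: (empty)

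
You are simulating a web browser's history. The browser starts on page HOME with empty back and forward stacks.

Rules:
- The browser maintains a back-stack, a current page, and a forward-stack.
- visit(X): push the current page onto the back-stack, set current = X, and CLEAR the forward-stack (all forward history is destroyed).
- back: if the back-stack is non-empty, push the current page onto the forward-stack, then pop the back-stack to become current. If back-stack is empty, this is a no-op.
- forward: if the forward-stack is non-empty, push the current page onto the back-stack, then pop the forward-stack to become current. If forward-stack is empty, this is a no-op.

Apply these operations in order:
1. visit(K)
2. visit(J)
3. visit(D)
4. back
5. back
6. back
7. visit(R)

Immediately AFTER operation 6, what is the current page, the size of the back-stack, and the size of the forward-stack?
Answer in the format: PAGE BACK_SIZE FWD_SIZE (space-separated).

After 1 (visit(K)): cur=K back=1 fwd=0
After 2 (visit(J)): cur=J back=2 fwd=0
After 3 (visit(D)): cur=D back=3 fwd=0
After 4 (back): cur=J back=2 fwd=1
After 5 (back): cur=K back=1 fwd=2
After 6 (back): cur=HOME back=0 fwd=3

HOME 0 3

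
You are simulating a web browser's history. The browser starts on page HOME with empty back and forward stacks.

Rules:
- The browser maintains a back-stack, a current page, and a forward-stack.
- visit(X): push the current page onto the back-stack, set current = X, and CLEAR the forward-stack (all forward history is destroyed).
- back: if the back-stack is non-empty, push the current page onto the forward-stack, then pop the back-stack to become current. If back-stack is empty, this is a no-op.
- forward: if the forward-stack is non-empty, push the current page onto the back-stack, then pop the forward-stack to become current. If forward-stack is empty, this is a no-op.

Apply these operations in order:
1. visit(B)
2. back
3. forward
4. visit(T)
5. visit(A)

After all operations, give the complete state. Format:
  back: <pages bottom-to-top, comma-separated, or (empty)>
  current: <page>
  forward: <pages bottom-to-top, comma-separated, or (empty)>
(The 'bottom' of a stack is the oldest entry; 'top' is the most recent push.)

After 1 (visit(B)): cur=B back=1 fwd=0
After 2 (back): cur=HOME back=0 fwd=1
After 3 (forward): cur=B back=1 fwd=0
After 4 (visit(T)): cur=T back=2 fwd=0
After 5 (visit(A)): cur=A back=3 fwd=0

Answer: back: HOME,B,T
current: A
forward: (empty)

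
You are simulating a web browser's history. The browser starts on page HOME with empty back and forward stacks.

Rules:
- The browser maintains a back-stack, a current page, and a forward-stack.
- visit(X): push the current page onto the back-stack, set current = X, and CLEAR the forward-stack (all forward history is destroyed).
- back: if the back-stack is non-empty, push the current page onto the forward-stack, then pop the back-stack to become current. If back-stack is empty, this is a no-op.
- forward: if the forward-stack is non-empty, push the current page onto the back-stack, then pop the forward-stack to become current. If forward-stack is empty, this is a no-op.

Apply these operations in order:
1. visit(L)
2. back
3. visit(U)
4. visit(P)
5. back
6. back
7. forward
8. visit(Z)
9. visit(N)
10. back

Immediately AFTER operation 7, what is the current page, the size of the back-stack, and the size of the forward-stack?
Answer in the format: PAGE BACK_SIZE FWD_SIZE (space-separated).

After 1 (visit(L)): cur=L back=1 fwd=0
After 2 (back): cur=HOME back=0 fwd=1
After 3 (visit(U)): cur=U back=1 fwd=0
After 4 (visit(P)): cur=P back=2 fwd=0
After 5 (back): cur=U back=1 fwd=1
After 6 (back): cur=HOME back=0 fwd=2
After 7 (forward): cur=U back=1 fwd=1

U 1 1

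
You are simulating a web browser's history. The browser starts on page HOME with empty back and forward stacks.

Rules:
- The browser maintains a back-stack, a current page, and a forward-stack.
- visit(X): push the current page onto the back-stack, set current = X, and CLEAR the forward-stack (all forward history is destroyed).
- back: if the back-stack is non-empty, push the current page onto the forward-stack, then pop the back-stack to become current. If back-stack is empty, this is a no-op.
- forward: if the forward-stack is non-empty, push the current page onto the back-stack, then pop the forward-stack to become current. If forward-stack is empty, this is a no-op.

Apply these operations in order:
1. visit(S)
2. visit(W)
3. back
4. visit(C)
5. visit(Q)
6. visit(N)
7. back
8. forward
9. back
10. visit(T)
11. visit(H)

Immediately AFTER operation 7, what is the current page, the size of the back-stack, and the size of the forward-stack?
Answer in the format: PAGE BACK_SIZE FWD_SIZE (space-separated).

After 1 (visit(S)): cur=S back=1 fwd=0
After 2 (visit(W)): cur=W back=2 fwd=0
After 3 (back): cur=S back=1 fwd=1
After 4 (visit(C)): cur=C back=2 fwd=0
After 5 (visit(Q)): cur=Q back=3 fwd=0
After 6 (visit(N)): cur=N back=4 fwd=0
After 7 (back): cur=Q back=3 fwd=1

Q 3 1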